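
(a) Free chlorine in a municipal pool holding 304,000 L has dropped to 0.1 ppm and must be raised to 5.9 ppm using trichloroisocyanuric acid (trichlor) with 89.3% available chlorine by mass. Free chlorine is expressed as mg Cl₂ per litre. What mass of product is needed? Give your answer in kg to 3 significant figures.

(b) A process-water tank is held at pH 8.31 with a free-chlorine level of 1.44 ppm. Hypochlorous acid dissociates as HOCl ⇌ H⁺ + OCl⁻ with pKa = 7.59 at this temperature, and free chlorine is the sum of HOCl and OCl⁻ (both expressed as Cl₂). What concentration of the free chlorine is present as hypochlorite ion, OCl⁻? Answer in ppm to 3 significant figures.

(a) 1.97 kg; (b) 1.21 ppm

(a) Chlorine deficit: 5.9 − 0.1 = 5.8 ppm = 5.8 mg/L as Cl₂.
(a) Cl₂ equivalent needed: 5.8 mg/L × 304,000 L = 1,763,000 mg = 1763 g.
(a) Product at 89.3% available chlorine: 1763 / 0.893 = 1974 g.

(b) [OCl⁻]/[HOCl] = 10^(pH − pKa) = 10^(8.31 − 7.59) = 10^0.72 = 5.248.
(b) Fraction as HOCl = 1 / (1 + 5.248) = 0.16.
(b) OCl⁻ = (1 − 0.16) × 1.44 ppm = 1.21 ppm.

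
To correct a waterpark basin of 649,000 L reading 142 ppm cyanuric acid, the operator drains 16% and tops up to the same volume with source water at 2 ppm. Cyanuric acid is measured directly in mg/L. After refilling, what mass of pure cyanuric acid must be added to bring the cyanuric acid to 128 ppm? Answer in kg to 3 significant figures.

5.45 kg

After draining 16% and refilling: 142 × 0.84 + 2 × 0.16 = 119.6 ppm.
Deficit to target: 128 − 119.6 = 8.4 mg/L.
Mass: 8.4 mg/L × 649,000 L = 5452 g cyanuric acid.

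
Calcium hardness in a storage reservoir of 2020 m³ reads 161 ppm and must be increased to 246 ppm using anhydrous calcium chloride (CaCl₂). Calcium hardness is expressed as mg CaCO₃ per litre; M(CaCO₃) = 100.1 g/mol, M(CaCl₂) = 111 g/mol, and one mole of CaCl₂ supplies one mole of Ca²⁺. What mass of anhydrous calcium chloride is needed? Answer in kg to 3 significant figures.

Volume: 2020 m³ = 2,020,000 L.
Hardness to add: (246 − 161) = 85 mg/L as CaCO₃ × 2,020,000 L = 171,700 g as CaCO₃.
Moles of Ca²⁺ (1 mol Ca²⁺ ≡ 1 mol CaCO₃): 171,700 / 100.1 g/mol = 1715 mol.
Mass of CaCl₂: 1715 × 111 = 190,400 g.

190 kg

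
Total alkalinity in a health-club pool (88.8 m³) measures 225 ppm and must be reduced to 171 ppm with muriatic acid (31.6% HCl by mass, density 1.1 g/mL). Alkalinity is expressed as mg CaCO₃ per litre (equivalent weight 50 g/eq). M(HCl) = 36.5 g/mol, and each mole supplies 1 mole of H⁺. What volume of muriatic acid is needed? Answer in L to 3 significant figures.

10.1 L

Volume: 88.8 m³ = 88,800 L.
Alkalinity to neutralize: (225 − 171) = 54 mg/L as CaCO₃ × 88,800 L = 4795 g as CaCO₃.
Equivalents of H⁺ required: 4795 ÷ 50 g/eq = 95.9 eq = 95.9 mol HCl.
Mass of HCl: 95.9 × 36.5 = 3500 g.
Mass of 31.6% solution: 3500 / 0.316 = 11,080 g.
Volume: 11,080 g ÷ 1.1 g/mL = 10,070 mL.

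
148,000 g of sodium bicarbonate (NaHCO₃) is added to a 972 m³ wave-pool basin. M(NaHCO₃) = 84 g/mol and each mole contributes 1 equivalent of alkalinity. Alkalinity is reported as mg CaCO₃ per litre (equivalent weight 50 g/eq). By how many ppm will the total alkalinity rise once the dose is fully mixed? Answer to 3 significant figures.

90.6 ppm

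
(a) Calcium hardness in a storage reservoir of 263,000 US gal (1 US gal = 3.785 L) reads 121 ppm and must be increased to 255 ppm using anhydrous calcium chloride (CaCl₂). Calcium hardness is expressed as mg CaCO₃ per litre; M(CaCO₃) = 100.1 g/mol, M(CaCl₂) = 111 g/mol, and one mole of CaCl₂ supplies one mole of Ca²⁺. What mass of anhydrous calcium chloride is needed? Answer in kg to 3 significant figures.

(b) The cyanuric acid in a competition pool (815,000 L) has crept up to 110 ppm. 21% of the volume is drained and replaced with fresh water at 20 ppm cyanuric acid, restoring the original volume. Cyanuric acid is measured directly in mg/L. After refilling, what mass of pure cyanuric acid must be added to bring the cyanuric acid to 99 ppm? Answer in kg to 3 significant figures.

(a) Volume: 263,000 US gal × 3.785 L/gal = 995,455 L.
(a) Hardness to add: (255 − 121) = 134 mg/L as CaCO₃ × 995,455 L = 133,400 g as CaCO₃.
(a) Moles of Ca²⁺ (1 mol Ca²⁺ ≡ 1 mol CaCO₃): 133,400 / 100.1 g/mol = 1333 mol.
(a) Mass of CaCl₂: 1333 × 111 = 147,900 g.

(b) After draining 21% and refilling: 110 × 0.79 + 20 × 0.21 = 91.1 ppm.
(b) Deficit to target: 99 − 91.1 = 7.9 mg/L.
(b) Mass: 7.9 mg/L × 815,000 L = 6438 g cyanuric acid.

(a) 148 kg; (b) 6.44 kg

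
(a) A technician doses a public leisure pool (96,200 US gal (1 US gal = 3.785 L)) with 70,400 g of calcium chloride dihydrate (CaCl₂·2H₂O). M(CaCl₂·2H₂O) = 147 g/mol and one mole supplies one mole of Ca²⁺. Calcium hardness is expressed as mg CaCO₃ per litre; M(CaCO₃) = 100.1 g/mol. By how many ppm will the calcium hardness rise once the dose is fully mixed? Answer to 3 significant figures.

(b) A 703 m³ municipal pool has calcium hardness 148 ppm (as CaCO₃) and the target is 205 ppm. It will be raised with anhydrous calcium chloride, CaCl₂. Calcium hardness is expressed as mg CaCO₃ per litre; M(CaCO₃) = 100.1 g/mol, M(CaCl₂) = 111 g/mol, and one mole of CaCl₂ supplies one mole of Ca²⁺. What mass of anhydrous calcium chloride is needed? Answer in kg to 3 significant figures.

(a) 132 ppm; (b) 44.4 kg

(a) Volume: 96,200 US gal × 3.785 L/gal = 364,117 L.
(a) Moles of Ca²⁺: 70,400 g ÷ 147 g/mol = 478.9 mol.
(a) As CaCO₃: 478.9 mol × 100.1 g/mol = 47,940 g.
(a) Rise: 47,940 g / 364,117 L × 1000 = 131.7 mg/L.

(b) Volume: 703 m³ = 703,000 L.
(b) Hardness to add: (205 − 148) = 57 mg/L as CaCO₃ × 703,000 L = 40,070 g as CaCO₃.
(b) Moles of Ca²⁺ (1 mol Ca²⁺ ≡ 1 mol CaCO₃): 40,070 / 100.1 g/mol = 400.3 mol.
(b) Mass of CaCl₂: 400.3 × 111 = 44,430 g.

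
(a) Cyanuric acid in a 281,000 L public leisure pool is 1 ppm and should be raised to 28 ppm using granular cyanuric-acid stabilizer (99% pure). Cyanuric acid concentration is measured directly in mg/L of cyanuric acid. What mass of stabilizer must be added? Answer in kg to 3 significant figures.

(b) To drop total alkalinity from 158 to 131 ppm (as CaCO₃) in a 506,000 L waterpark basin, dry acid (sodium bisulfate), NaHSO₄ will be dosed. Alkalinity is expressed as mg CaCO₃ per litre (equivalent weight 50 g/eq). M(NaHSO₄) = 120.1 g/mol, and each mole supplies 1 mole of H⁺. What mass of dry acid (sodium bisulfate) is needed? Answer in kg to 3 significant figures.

(a) CYA to add: (28 − 1) = 27 mg/L × 281,000 L = 7587 g cyanuric acid.
(a) At 99% purity: 7587 / 0.99 = 7664 g product.

(b) Alkalinity to neutralize: (158 − 131) = 27 mg/L as CaCO₃ × 506,000 L = 13,660 g as CaCO₃.
(b) Equivalents of H⁺ required: 13,660 ÷ 50 g/eq = 273.2 eq = 273.2 mol NaHSO₄.
(b) Mass of NaHSO₄: 273.2 × 120.1 = 32,820 g.

(a) 7.66 kg; (b) 32.8 kg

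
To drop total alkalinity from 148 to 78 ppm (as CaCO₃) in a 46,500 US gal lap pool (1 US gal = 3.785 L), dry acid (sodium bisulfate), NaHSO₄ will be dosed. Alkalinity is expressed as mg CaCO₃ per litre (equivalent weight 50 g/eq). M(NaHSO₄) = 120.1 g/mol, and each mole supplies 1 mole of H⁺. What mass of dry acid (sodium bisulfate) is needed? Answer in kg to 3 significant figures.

Volume: 46,500 US gal × 3.785 L/gal = 176,002 L.
Alkalinity to neutralize: (148 − 78) = 70 mg/L as CaCO₃ × 176,002 L = 12,320 g as CaCO₃.
Equivalents of H⁺ required: 12,320 ÷ 50 g/eq = 246.4 eq = 246.4 mol NaHSO₄.
Mass of NaHSO₄: 246.4 × 120.1 = 29,590 g.

29.6 kg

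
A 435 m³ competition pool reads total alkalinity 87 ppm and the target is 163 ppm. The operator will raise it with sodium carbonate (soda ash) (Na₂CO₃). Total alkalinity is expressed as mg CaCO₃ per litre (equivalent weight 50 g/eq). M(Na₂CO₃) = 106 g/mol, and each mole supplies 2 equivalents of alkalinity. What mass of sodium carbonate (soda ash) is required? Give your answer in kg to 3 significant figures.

Volume: 435 m³ = 435,000 L.
Alkalinity to add: (163 − 87) = 76 mg/L as CaCO₃ × 435,000 L = 33,060 g as CaCO₃.
Equivalents: 33,060 g ÷ 50 g/eq = 661.2 eq.
Each mole of Na₂CO₃ supplies 2 eq, so 661.2 / 2 = 330.6 mol.
Mass: 330.6 mol × 106 g/mol = 35,040 g.

35.0 kg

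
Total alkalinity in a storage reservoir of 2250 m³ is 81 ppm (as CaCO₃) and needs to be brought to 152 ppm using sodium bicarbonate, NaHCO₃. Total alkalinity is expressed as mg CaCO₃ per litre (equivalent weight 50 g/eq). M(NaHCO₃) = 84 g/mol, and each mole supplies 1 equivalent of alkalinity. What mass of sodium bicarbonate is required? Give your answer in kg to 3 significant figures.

Volume: 2250 m³ = 2,250,000 L.
Alkalinity to add: (152 − 81) = 71 mg/L as CaCO₃ × 2,250,000 L = 159,800 g as CaCO₃.
Equivalents: 159,800 g ÷ 50 g/eq = 3195 eq.
NaHCO₃ supplies 1 eq per mole → 3195 mol.
Mass: 3195 mol × 84 g/mol = 268,400 g.

268 kg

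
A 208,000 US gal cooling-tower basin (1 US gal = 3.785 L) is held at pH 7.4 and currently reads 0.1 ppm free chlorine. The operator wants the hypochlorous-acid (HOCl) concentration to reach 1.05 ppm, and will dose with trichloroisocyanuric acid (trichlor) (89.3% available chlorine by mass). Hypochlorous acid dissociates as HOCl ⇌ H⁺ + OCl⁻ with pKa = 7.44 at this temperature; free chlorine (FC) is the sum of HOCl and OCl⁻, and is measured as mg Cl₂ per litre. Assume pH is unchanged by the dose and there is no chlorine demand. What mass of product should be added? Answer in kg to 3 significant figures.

Volume: 208,000 US gal × 3.785 L/gal = 787,280 L.
[OCl⁻]/[HOCl] = 10^(pH − pKa) = 10^(7.4 − 7.44) = 0.912; fraction as HOCl = 1/(1 + 0.912) = 0.523.
Free chlorine required for 1.05 ppm HOCl: 1.05 / 0.523 = 2.008 ppm.
FC to add: 2.008 − 0.1 = 1.908 mg/L as Cl₂.
Cl₂ equivalent: 1.908 mg/L × 787,280 L = 1502 g.
Product at 89.3% available Cl: 1502 / 0.893 = 1682 g.

1.68 kg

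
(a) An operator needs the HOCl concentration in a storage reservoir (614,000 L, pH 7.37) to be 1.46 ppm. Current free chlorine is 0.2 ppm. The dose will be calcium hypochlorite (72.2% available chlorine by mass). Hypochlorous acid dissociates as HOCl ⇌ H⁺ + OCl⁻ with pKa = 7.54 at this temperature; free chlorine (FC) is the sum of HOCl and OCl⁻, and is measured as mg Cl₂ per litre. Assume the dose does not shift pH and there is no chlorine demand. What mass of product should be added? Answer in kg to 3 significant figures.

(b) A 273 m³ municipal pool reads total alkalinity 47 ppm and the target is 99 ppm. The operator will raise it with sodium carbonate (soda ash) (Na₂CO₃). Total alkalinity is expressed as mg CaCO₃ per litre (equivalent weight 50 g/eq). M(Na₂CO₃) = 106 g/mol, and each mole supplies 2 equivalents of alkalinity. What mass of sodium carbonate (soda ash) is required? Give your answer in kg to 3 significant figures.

(a) [OCl⁻]/[HOCl] = 10^(pH − pKa) = 10^(7.37 − 7.54) = 0.6761; fraction as HOCl = 1/(1 + 0.6761) = 0.5966.
(a) Free chlorine required for 1.46 ppm HOCl: 1.46 / 0.5966 = 2.447 ppm.
(a) FC to add: 2.447 − 0.2 = 2.247 mg/L as Cl₂.
(a) Cl₂ equivalent: 2.247 mg/L × 614,000 L = 1380 g.
(a) Product at 72.2% available Cl: 1380 / 0.722 = 1911 g.

(b) Volume: 273 m³ = 273,000 L.
(b) Alkalinity to add: (99 − 47) = 52 mg/L as CaCO₃ × 273,000 L = 14,200 g as CaCO₃.
(b) Equivalents: 14,200 g ÷ 50 g/eq = 283.9 eq.
(b) Each mole of Na₂CO₃ supplies 2 eq, so 283.9 / 2 = 142 mol.
(b) Mass: 142 mol × 106 g/mol = 15,050 g.

(a) 1.91 kg; (b) 15.0 kg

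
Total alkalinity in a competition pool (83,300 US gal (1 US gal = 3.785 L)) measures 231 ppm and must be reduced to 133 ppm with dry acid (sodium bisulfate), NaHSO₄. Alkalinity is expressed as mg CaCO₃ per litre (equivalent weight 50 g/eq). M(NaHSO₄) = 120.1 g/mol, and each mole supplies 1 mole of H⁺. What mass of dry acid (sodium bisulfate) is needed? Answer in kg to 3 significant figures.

74.2 kg

Volume: 83,300 US gal × 3.785 L/gal = 315,290 L.
Alkalinity to neutralize: (231 − 133) = 98 mg/L as CaCO₃ × 315,290 L = 30,900 g as CaCO₃.
Equivalents of H⁺ required: 30,900 ÷ 50 g/eq = 618 eq = 618 mol NaHSO₄.
Mass of NaHSO₄: 618 × 120.1 = 74,220 g.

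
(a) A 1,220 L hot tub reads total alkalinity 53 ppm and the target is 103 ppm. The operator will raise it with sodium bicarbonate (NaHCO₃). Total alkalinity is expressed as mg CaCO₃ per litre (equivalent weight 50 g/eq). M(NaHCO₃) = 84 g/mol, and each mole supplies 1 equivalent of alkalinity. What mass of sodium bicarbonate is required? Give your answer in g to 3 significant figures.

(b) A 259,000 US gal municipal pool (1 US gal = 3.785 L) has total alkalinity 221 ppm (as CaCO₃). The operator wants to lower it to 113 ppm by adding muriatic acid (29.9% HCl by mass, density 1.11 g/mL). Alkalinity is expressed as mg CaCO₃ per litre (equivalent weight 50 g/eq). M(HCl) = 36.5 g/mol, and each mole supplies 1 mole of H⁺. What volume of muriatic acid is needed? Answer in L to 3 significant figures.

(a) 102 g; (b) 233 L

(a) Alkalinity to add: (103 − 53) = 50 mg/L as CaCO₃ × 1,220 L = 61 g as CaCO₃.
(a) Equivalents: 61 g ÷ 50 g/eq = 1.22 eq.
(a) NaHCO₃ supplies 1 eq per mole → 1.22 mol.
(a) Mass: 1.22 mol × 84 g/mol = 102.5 g.

(b) Volume: 259,000 US gal × 3.785 L/gal = 980,315 L.
(b) Alkalinity to neutralize: (221 − 113) = 108 mg/L as CaCO₃ × 980,315 L = 105,900 g as CaCO₃.
(b) Equivalents of H⁺ required: 105,900 ÷ 50 g/eq = 2117 eq = 2117 mol HCl.
(b) Mass of HCl: 2117 × 36.5 = 77,290 g.
(b) Mass of 29.9% solution: 77,290 / 0.299 = 258,500 g.
(b) Volume: 258,500 g ÷ 1.11 g/mL = 232,900 mL.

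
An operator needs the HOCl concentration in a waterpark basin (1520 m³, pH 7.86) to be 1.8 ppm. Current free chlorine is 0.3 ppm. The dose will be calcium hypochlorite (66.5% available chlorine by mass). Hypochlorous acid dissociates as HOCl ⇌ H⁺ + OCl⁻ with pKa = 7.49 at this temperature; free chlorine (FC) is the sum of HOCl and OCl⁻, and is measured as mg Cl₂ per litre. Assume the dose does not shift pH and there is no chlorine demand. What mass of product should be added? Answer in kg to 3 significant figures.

Volume: 1520 m³ = 1,520,000 L.
[OCl⁻]/[HOCl] = 10^(pH − pKa) = 10^(7.86 − 7.49) = 2.344; fraction as HOCl = 1/(1 + 2.344) = 0.299.
Free chlorine required for 1.8 ppm HOCl: 1.8 / 0.299 = 6.02 ppm.
FC to add: 6.02 − 0.3 = 5.72 mg/L as Cl₂.
Cl₂ equivalent: 5.72 mg/L × 1,520,000 L = 8694 g.
Product at 66.5% available Cl: 8694 / 0.665 = 13,070 g.

13.1 kg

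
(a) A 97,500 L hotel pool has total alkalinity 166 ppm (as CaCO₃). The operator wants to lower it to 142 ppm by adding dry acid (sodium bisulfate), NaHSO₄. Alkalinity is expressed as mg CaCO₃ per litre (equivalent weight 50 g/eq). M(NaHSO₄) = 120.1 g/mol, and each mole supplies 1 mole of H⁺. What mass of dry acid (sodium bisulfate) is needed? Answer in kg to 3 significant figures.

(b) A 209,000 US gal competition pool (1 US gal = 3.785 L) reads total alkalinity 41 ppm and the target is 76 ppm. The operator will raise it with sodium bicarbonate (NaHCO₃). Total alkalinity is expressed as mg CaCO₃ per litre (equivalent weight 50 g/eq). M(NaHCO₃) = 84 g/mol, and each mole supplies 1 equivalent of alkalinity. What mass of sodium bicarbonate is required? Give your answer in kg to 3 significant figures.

(a) 5.62 kg; (b) 46.5 kg

(a) Alkalinity to neutralize: (166 − 142) = 24 mg/L as CaCO₃ × 97,500 L = 2340 g as CaCO₃.
(a) Equivalents of H⁺ required: 2340 ÷ 50 g/eq = 46.8 eq = 46.8 mol NaHSO₄.
(a) Mass of NaHSO₄: 46.8 × 120.1 = 5621 g.

(b) Volume: 209,000 US gal × 3.785 L/gal = 791,065 L.
(b) Alkalinity to add: (76 − 41) = 35 mg/L as CaCO₃ × 791,065 L = 27,690 g as CaCO₃.
(b) Equivalents: 27,690 g ÷ 50 g/eq = 553.7 eq.
(b) NaHCO₃ supplies 1 eq per mole → 553.7 mol.
(b) Mass: 553.7 mol × 84 g/mol = 46,510 g.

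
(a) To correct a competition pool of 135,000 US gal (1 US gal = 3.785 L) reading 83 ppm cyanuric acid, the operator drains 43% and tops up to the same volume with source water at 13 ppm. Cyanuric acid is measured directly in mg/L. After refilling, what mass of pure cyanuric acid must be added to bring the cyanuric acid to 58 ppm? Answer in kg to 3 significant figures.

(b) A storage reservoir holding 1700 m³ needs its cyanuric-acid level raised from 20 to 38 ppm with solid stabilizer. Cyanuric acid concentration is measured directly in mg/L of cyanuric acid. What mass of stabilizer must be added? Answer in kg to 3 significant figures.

(a) 2.61 kg; (b) 30.6 kg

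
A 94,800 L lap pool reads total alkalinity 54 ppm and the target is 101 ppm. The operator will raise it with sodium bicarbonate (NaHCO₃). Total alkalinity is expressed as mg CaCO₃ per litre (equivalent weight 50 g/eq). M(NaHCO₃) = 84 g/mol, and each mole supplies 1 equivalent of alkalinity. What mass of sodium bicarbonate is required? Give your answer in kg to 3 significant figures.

7.49 kg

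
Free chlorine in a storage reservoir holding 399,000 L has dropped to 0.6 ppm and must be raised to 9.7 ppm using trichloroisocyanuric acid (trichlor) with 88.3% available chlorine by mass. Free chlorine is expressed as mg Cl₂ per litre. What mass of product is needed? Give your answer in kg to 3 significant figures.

4.11 kg

Chlorine deficit: 9.7 − 0.6 = 9.1 ppm = 9.1 mg/L as Cl₂.
Cl₂ equivalent needed: 9.1 mg/L × 399,000 L = 3,631,000 mg = 3631 g.
Product at 88.3% available chlorine: 3631 / 0.883 = 4112 g.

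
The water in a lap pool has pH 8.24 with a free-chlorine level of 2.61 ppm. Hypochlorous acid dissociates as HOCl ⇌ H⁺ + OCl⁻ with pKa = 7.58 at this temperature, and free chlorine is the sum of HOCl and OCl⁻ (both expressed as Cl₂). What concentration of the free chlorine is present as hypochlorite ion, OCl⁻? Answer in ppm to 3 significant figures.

2.14 ppm

[OCl⁻]/[HOCl] = 10^(pH − pKa) = 10^(8.24 − 7.58) = 10^0.66 = 4.571.
Fraction as HOCl = 1 / (1 + 4.571) = 0.1795.
OCl⁻ = (1 − 0.1795) × 2.61 ppm = 2.141 ppm.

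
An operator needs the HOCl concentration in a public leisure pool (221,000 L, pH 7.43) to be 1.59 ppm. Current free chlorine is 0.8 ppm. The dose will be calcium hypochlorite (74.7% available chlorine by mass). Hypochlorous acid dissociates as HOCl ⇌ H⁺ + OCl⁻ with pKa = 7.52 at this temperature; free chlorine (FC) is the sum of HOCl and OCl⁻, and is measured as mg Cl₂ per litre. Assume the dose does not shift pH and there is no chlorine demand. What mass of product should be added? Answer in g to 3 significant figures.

[OCl⁻]/[HOCl] = 10^(pH − pKa) = 10^(7.43 − 7.52) = 0.8128; fraction as HOCl = 1/(1 + 0.8128) = 0.5516.
Free chlorine required for 1.59 ppm HOCl: 1.59 / 0.5516 = 2.882 ppm.
FC to add: 2.882 − 0.8 = 2.082 mg/L as Cl₂.
Cl₂ equivalent: 2.082 mg/L × 221,000 L = 460.2 g.
Product at 74.7% available Cl: 460.2 / 0.747 = 616.1 g.

616 g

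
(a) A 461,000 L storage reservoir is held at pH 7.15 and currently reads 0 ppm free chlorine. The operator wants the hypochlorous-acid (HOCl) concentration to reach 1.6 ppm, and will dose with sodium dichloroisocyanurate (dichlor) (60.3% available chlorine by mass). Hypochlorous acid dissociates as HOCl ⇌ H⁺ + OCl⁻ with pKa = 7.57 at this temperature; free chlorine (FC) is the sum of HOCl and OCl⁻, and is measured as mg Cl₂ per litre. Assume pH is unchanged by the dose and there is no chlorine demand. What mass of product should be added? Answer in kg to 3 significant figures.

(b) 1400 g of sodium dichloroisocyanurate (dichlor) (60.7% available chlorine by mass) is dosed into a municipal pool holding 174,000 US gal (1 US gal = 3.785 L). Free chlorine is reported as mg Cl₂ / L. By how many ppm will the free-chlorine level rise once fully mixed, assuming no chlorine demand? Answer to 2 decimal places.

(a) 1.69 kg; (b) 1.29 ppm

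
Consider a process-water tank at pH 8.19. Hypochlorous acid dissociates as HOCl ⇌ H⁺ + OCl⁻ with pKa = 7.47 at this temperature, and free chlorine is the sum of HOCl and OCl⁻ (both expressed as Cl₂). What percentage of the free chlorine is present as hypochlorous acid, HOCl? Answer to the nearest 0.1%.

16.0%

[OCl⁻]/[HOCl] = 10^(pH − pKa) = 10^(8.19 − 7.47) = 10^0.72 = 5.248.
Fraction as HOCl = 1 / (1 + 5.248) = 0.16.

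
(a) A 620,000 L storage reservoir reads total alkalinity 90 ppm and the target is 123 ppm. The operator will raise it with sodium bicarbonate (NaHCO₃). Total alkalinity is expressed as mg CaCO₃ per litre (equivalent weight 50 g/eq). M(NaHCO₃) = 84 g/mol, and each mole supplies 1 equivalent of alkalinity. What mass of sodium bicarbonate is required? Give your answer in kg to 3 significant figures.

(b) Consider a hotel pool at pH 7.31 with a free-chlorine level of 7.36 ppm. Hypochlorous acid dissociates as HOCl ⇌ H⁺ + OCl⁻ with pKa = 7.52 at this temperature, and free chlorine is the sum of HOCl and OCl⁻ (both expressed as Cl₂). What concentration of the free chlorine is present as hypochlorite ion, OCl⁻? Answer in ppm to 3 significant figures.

(a) 34.4 kg; (b) 2.81 ppm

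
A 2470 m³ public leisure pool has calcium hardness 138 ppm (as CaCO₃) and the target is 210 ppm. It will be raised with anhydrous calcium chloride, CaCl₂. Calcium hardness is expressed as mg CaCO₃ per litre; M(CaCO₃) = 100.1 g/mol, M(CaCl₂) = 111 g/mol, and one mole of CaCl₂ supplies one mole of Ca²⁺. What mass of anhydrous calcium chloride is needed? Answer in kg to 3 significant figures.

197 kg

Volume: 2470 m³ = 2,470,000 L.
Hardness to add: (210 − 138) = 72 mg/L as CaCO₃ × 2,470,000 L = 177,800 g as CaCO₃.
Moles of Ca²⁺ (1 mol Ca²⁺ ≡ 1 mol CaCO₃): 177,800 / 100.1 g/mol = 1777 mol.
Mass of CaCl₂: 1777 × 111 = 197,200 g.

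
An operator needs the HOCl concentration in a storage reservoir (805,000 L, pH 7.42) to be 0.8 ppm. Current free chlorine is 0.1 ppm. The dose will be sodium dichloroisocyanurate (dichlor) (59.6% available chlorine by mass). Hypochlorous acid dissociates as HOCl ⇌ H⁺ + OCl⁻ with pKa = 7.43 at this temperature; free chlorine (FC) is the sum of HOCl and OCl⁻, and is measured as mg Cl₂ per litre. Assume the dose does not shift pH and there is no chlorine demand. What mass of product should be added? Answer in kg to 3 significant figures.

2.00 kg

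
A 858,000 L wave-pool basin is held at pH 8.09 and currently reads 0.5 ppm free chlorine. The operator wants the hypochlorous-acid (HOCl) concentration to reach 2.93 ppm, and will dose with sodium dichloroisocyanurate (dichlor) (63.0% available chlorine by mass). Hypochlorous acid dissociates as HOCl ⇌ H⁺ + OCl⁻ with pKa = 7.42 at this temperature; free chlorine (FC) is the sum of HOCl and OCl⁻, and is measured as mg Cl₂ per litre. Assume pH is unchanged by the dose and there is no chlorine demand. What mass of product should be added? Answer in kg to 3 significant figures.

22.0 kg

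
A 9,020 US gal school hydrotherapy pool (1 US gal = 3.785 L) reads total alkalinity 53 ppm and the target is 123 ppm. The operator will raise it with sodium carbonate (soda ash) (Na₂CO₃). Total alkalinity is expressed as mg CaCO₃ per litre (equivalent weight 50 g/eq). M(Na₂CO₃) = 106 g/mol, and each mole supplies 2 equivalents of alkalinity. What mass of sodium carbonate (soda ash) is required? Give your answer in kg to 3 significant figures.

Volume: 9,020 US gal × 3.785 L/gal = 34,141 L.
Alkalinity to add: (123 − 53) = 70 mg/L as CaCO₃ × 34,141 L = 2390 g as CaCO₃.
Equivalents: 2390 g ÷ 50 g/eq = 47.8 eq.
Each mole of Na₂CO₃ supplies 2 eq, so 47.8 / 2 = 23.9 mol.
Mass: 23.9 mol × 106 g/mol = 2533 g.

2.53 kg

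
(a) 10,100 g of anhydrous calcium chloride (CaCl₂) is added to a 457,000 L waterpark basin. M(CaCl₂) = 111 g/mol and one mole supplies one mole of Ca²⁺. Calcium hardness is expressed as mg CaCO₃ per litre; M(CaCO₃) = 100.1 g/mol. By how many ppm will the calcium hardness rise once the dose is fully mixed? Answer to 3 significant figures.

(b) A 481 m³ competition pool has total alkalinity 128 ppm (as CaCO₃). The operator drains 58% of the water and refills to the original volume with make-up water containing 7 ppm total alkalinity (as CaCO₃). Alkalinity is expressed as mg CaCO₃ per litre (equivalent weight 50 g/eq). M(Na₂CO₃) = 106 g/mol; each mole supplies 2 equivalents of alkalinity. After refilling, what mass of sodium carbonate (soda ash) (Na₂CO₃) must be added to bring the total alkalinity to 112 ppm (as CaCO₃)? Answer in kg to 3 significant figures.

(a) Moles of Ca²⁺: 10,100 g ÷ 111 g/mol = 90.99 mol.
(a) As CaCO₃: 90.99 mol × 100.1 g/mol = 9108 g.
(a) Rise: 9108 g / 457,000 L × 1000 = 19.93 mg/L.

(b) Volume: 481 m³ = 481,000 L.
(b) After draining 58% and refilling: 128 × 0.42 + 7 × 0.58 = 57.82 ppm.
(b) Deficit to target: 112 − 57.82 = 54.18 mg/L.
(b) As CaCO₃: 54.18 mg/L × 481,000 L = 26,060 g; ÷ 50 g/eq ÷ 2 = 260.6 mol Na₂CO₃.
(b) Mass: 260.6 × 106 = 27,620 g.

(a) 19.9 ppm; (b) 27.6 kg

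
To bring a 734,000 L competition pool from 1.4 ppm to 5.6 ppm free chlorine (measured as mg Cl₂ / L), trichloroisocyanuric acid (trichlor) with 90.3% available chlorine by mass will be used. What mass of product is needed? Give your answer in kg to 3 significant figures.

Chlorine deficit: 5.6 − 1.4 = 4.2 ppm = 4.2 mg/L as Cl₂.
Cl₂ equivalent needed: 4.2 mg/L × 734,000 L = 3,083,000 mg = 3083 g.
Product at 90.3% available chlorine: 3083 / 0.903 = 3414 g.

3.41 kg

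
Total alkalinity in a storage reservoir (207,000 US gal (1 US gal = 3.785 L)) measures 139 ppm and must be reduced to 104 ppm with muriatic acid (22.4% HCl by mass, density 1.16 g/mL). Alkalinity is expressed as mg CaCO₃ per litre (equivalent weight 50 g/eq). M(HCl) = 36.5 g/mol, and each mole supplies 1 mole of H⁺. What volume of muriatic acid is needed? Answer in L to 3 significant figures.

77.0 L

Volume: 207,000 US gal × 3.785 L/gal = 783,495 L.
Alkalinity to neutralize: (139 − 104) = 35 mg/L as CaCO₃ × 783,495 L = 27,420 g as CaCO₃.
Equivalents of H⁺ required: 27,420 ÷ 50 g/eq = 548.4 eq = 548.4 mol HCl.
Mass of HCl: 548.4 × 36.5 = 20,020 g.
Mass of 22.4% solution: 20,020 / 0.224 = 89,370 g.
Volume: 89,370 g ÷ 1.16 g/mL = 77,040 mL.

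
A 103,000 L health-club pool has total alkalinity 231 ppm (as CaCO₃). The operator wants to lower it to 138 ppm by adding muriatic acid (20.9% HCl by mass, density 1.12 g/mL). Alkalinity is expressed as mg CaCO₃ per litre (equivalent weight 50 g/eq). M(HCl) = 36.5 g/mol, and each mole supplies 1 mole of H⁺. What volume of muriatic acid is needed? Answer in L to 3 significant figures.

Alkalinity to neutralize: (231 − 138) = 93 mg/L as CaCO₃ × 103,000 L = 9579 g as CaCO₃.
Equivalents of H⁺ required: 9579 ÷ 50 g/eq = 191.6 eq = 191.6 mol HCl.
Mass of HCl: 191.6 × 36.5 = 6993 g.
Mass of 20.9% solution: 6993 / 0.209 = 33,460 g.
Volume: 33,460 g ÷ 1.12 g/mL = 29,870 mL.

29.9 L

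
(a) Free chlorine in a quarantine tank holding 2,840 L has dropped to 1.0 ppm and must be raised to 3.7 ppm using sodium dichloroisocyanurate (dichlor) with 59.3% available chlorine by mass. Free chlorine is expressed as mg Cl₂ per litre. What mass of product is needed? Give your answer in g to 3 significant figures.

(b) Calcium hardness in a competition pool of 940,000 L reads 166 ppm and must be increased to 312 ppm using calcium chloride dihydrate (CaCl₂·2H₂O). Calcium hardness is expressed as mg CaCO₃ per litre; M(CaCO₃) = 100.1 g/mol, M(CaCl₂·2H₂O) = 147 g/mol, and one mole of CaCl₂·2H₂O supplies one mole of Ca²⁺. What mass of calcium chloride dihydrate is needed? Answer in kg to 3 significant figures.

(a) 12.9 g; (b) 202 kg

(a) Chlorine deficit: 3.7 − 1.0 = 2.7 ppm = 2.7 mg/L as Cl₂.
(a) Cl₂ equivalent needed: 2.7 mg/L × 2,840 L = 7668 mg = 7.668 g.
(a) Product at 59.3% available chlorine: 7.668 / 0.593 = 12.93 g.

(b) Hardness to add: (312 − 166) = 146 mg/L as CaCO₃ × 940,000 L = 137,200 g as CaCO₃.
(b) Moles of Ca²⁺ (1 mol Ca²⁺ ≡ 1 mol CaCO₃): 137,200 / 100.1 g/mol = 1371 mol.
(b) Mass of CaCl₂·2H₂O: 1371 × 147 = 201,500 g.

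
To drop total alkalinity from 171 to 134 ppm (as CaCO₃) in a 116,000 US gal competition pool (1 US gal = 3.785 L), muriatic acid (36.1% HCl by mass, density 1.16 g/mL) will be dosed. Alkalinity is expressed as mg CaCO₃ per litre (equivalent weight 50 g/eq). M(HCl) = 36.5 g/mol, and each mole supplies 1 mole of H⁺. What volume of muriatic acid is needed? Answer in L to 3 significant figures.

Volume: 116,000 US gal × 3.785 L/gal = 439,060 L.
Alkalinity to neutralize: (171 − 134) = 37 mg/L as CaCO₃ × 439,060 L = 16,250 g as CaCO₃.
Equivalents of H⁺ required: 16,250 ÷ 50 g/eq = 324.9 eq = 324.9 mol HCl.
Mass of HCl: 324.9 × 36.5 = 11,860 g.
Mass of 36.1% solution: 11,860 / 0.361 = 32,850 g.
Volume: 32,850 g ÷ 1.16 g/mL = 28,320 mL.

28.3 L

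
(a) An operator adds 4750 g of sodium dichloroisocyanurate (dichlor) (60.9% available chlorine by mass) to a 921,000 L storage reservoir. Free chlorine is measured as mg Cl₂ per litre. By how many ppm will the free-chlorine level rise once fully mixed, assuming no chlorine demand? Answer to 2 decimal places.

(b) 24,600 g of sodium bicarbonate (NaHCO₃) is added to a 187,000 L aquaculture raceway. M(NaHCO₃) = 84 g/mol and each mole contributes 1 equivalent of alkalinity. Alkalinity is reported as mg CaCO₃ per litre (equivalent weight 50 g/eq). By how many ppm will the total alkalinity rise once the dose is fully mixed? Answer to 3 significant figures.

(a) 3.14 ppm; (b) 78.3 ppm

(a) Available chlorine delivered: 4750 g × 0.609 = 2893 g as Cl₂.
(a) Concentration rise: 2893 g / 921,000 L = 3.141 mg/L = 3.14 ppm.

(b) Moles of NaHCO₃: 24,600 g ÷ 84 g/mol = 292.9 mol → 292.9 eq of alkalinity.
(b) As CaCO₃: 292.9 eq × 50 g/eq = 14,640 g.
(b) Rise: 14,640 g / 187,000 L × 1000 = 78.3 mg/L.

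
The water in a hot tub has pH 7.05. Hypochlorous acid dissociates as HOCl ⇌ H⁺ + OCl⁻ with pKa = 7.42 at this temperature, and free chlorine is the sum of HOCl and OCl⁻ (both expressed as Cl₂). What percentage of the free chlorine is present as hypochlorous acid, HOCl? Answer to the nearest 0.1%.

70.1%

[OCl⁻]/[HOCl] = 10^(pH − pKa) = 10^(7.05 − 7.42) = 10^-0.37 = 0.4266.
Fraction as HOCl = 1 / (1 + 0.4266) = 0.701.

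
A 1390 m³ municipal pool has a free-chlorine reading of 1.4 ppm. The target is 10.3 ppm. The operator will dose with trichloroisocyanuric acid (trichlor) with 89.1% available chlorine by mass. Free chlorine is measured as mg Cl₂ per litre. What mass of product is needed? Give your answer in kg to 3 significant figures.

Volume: 1390 m³ = 1,390,000 L.
Chlorine deficit: 10.3 − 1.4 = 8.9 ppm = 8.9 mg/L as Cl₂.
Cl₂ equivalent needed: 8.9 mg/L × 1,390,000 L = 12,370,000 mg = 12,370 g.
Product at 89.1% available chlorine: 12,370 / 0.891 = 13,880 g.

13.9 kg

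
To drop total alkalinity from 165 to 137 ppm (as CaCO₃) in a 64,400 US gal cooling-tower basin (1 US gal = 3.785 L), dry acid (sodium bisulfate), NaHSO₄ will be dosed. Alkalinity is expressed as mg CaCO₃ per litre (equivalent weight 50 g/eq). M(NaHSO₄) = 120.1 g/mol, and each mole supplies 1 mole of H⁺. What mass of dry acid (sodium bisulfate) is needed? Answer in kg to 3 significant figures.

16.4 kg

Volume: 64,400 US gal × 3.785 L/gal = 243,754 L.
Alkalinity to neutralize: (165 − 137) = 28 mg/L as CaCO₃ × 243,754 L = 6825 g as CaCO₃.
Equivalents of H⁺ required: 6825 ÷ 50 g/eq = 136.5 eq = 136.5 mol NaHSO₄.
Mass of NaHSO₄: 136.5 × 120.1 = 16,390 g.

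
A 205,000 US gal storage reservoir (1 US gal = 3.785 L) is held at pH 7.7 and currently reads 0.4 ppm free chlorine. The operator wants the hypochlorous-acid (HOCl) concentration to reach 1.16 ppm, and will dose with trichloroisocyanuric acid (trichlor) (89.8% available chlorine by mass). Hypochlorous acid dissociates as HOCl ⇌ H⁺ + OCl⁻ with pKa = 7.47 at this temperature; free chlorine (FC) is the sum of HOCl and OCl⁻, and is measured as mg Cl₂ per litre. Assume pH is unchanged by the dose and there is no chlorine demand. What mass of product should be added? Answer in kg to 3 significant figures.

Volume: 205,000 US gal × 3.785 L/gal = 775,925 L.
[OCl⁻]/[HOCl] = 10^(pH − pKa) = 10^(7.7 − 7.47) = 1.698; fraction as HOCl = 1/(1 + 1.698) = 0.3706.
Free chlorine required for 1.16 ppm HOCl: 1.16 / 0.3706 = 3.13 ppm.
FC to add: 3.13 − 0.4 = 2.73 mg/L as Cl₂.
Cl₂ equivalent: 2.73 mg/L × 775,925 L = 2118 g.
Product at 89.8% available Cl: 2118 / 0.898 = 2359 g.

2.36 kg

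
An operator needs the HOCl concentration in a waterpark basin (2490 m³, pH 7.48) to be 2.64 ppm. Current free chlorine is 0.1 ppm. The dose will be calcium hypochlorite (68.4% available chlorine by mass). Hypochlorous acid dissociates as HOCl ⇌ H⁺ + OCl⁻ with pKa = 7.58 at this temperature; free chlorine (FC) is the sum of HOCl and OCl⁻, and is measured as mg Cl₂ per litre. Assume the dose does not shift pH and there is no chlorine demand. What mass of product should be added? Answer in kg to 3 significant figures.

16.9 kg

Volume: 2490 m³ = 2,490,000 L.
[OCl⁻]/[HOCl] = 10^(pH − pKa) = 10^(7.48 − 7.58) = 0.7943; fraction as HOCl = 1/(1 + 0.7943) = 0.5573.
Free chlorine required for 2.64 ppm HOCl: 2.64 / 0.5573 = 4.737 ppm.
FC to add: 4.737 − 0.1 = 4.637 mg/L as Cl₂.
Cl₂ equivalent: 4.637 mg/L × 2,490,000 L = 11,550 g.
Product at 68.4% available Cl: 11,550 / 0.684 = 16,880 g.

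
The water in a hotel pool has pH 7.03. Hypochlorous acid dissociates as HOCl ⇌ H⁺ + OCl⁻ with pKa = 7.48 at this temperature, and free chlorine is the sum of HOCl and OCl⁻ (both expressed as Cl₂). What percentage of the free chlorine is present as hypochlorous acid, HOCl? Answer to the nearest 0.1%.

73.8%

[OCl⁻]/[HOCl] = 10^(pH − pKa) = 10^(7.03 − 7.48) = 10^-0.45 = 0.3548.
Fraction as HOCl = 1 / (1 + 0.3548) = 0.7381.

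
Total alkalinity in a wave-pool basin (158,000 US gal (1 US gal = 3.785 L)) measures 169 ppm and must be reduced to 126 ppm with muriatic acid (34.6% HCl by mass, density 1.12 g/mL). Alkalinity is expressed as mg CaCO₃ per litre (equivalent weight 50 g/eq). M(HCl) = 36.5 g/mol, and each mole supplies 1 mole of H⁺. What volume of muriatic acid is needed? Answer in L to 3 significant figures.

48.4 L

Volume: 158,000 US gal × 3.785 L/gal = 598,030 L.
Alkalinity to neutralize: (169 − 126) = 43 mg/L as CaCO₃ × 598,030 L = 25,720 g as CaCO₃.
Equivalents of H⁺ required: 25,720 ÷ 50 g/eq = 514.3 eq = 514.3 mol HCl.
Mass of HCl: 514.3 × 36.5 = 18,770 g.
Mass of 34.6% solution: 18,770 / 0.346 = 54,250 g.
Volume: 54,250 g ÷ 1.12 g/mL = 48,440 mL.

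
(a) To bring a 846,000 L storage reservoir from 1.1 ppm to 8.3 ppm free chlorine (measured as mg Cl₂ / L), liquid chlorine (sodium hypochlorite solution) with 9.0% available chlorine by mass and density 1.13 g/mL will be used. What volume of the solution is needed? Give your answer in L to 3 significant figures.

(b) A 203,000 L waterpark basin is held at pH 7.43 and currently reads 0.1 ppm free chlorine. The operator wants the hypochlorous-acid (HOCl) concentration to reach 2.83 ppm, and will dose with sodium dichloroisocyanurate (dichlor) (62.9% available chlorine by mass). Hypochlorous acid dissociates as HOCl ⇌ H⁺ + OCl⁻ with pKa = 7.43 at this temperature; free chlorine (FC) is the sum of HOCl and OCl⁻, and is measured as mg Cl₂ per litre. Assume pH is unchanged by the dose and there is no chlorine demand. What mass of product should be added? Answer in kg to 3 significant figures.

(a) 59.9 L; (b) 1.79 kg

(a) Chlorine deficit: 8.3 − 1.1 = 7.2 ppm = 7.2 mg/L as Cl₂.
(a) Cl₂ equivalent needed: 7.2 mg/L × 846,000 L = 6,091,000 mg = 6091 g.
(a) Product at 9.0% available chlorine: 6091 / 0.09 = 67,680 g.
(a) Volume at density 1.13 g/mL: 67,680 g ÷ 1.13 g/mL = 59,890 mL.

(b) [OCl⁻]/[HOCl] = 10^(pH − pKa) = 10^(7.43 − 7.43) = 1; fraction as HOCl = 1/(1 + 1) = 0.5.
(b) Free chlorine required for 2.83 ppm HOCl: 2.83 / 0.5 = 5.66 ppm.
(b) FC to add: 5.66 − 0.1 = 5.56 mg/L as Cl₂.
(b) Cl₂ equivalent: 5.56 mg/L × 203,000 L = 1129 g.
(b) Product at 62.9% available Cl: 1129 / 0.629 = 1794 g.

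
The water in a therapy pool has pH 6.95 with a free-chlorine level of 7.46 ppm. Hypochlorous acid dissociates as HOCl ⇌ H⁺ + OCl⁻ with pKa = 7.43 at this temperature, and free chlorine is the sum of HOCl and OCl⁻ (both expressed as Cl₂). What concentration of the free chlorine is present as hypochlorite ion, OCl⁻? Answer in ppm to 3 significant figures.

[OCl⁻]/[HOCl] = 10^(pH − pKa) = 10^(6.95 − 7.43) = 10^-0.48 = 0.3311.
Fraction as HOCl = 1 / (1 + 0.3311) = 0.7512.
OCl⁻ = (1 − 0.7512) × 7.46 ppm = 1.856 ppm.

1.86 ppm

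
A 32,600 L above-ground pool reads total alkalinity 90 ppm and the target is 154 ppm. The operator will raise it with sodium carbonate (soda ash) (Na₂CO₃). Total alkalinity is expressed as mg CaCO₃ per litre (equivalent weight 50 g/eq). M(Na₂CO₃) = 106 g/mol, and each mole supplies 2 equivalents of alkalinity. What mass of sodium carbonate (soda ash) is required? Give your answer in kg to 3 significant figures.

Alkalinity to add: (154 − 90) = 64 mg/L as CaCO₃ × 32,600 L = 2086 g as CaCO₃.
Equivalents: 2086 g ÷ 50 g/eq = 41.73 eq.
Each mole of Na₂CO₃ supplies 2 eq, so 41.73 / 2 = 20.86 mol.
Mass: 20.86 mol × 106 g/mol = 2212 g.

2.21 kg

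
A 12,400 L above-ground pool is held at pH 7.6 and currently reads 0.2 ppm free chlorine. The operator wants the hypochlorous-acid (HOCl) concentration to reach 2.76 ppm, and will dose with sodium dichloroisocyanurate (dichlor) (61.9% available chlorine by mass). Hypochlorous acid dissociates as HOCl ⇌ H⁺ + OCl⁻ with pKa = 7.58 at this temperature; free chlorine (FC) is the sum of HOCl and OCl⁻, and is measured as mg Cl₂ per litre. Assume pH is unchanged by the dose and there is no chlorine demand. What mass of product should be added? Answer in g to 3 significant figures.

109 g

[OCl⁻]/[HOCl] = 10^(pH − pKa) = 10^(7.6 − 7.58) = 1.047; fraction as HOCl = 1/(1 + 1.047) = 0.4885.
Free chlorine required for 2.76 ppm HOCl: 2.76 / 0.4885 = 5.65 ppm.
FC to add: 5.65 − 0.2 = 5.45 mg/L as Cl₂.
Cl₂ equivalent: 5.45 mg/L × 12,400 L = 67.58 g.
Product at 61.9% available Cl: 67.58 / 0.619 = 109.2 g.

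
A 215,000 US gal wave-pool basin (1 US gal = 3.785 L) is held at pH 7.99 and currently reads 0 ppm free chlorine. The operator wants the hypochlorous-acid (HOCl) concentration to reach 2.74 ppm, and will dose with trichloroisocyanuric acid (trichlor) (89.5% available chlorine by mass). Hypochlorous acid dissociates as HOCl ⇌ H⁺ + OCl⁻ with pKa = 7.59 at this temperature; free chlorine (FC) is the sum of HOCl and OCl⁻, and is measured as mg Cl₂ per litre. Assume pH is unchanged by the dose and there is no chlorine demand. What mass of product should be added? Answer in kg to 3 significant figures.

8.75 kg

Volume: 215,000 US gal × 3.785 L/gal = 813,775 L.
[OCl⁻]/[HOCl] = 10^(pH − pKa) = 10^(7.99 − 7.59) = 2.512; fraction as HOCl = 1/(1 + 2.512) = 0.2847.
Free chlorine required for 2.74 ppm HOCl: 2.74 / 0.2847 = 9.623 ppm.
FC to add: 9.623 − 0 = 9.623 mg/L as Cl₂.
Cl₂ equivalent: 9.623 mg/L × 813,775 L = 7831 g.
Product at 89.5% available Cl: 7831 / 0.895 = 8749 g.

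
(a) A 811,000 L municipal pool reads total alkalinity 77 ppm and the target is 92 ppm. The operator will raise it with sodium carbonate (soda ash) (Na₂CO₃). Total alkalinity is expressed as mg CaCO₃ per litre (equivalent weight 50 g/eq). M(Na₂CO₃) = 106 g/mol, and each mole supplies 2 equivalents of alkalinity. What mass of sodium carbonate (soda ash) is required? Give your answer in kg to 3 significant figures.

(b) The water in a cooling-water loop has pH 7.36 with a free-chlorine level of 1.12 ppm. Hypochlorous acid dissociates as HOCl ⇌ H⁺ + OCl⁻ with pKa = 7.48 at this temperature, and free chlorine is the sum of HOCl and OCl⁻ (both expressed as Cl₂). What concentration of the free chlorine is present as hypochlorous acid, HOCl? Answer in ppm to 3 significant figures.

(a) 12.9 kg; (b) 0.637 ppm

(a) Alkalinity to add: (92 − 77) = 15 mg/L as CaCO₃ × 811,000 L = 12,160 g as CaCO₃.
(a) Equivalents: 12,160 g ÷ 50 g/eq = 243.3 eq.
(a) Each mole of Na₂CO₃ supplies 2 eq, so 243.3 / 2 = 121.7 mol.
(a) Mass: 121.7 mol × 106 g/mol = 12,890 g.

(b) [OCl⁻]/[HOCl] = 10^(pH − pKa) = 10^(7.36 − 7.48) = 10^-0.12 = 0.7586.
(b) Fraction as HOCl = 1 / (1 + 0.7586) = 0.5686.
(b) HOCl = 0.5686 × 1.12 ppm = 0.6369 ppm.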